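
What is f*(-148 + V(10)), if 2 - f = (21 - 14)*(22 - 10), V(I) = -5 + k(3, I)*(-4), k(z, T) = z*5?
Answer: 17466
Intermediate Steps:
k(z, T) = 5*z
V(I) = -65 (V(I) = -5 + (5*3)*(-4) = -5 + 15*(-4) = -5 - 60 = -65)
f = -82 (f = 2 - (21 - 14)*(22 - 10) = 2 - 7*12 = 2 - 1*84 = 2 - 84 = -82)
f*(-148 + V(10)) = -82*(-148 - 65) = -82*(-213) = 17466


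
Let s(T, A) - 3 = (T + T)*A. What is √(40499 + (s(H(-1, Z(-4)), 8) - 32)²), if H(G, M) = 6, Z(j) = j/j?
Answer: 2*√11247 ≈ 212.10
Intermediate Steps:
Z(j) = 1
s(T, A) = 3 + 2*A*T (s(T, A) = 3 + (T + T)*A = 3 + (2*T)*A = 3 + 2*A*T)
√(40499 + (s(H(-1, Z(-4)), 8) - 32)²) = √(40499 + ((3 + 2*8*6) - 32)²) = √(40499 + ((3 + 96) - 32)²) = √(40499 + (99 - 32)²) = √(40499 + 67²) = √(40499 + 4489) = √44988 = 2*√11247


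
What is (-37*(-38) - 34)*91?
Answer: 124852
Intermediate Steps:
(-37*(-38) - 34)*91 = (1406 - 34)*91 = 1372*91 = 124852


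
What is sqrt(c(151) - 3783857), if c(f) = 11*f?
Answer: 6*I*sqrt(105061) ≈ 1944.8*I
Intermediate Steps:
sqrt(c(151) - 3783857) = sqrt(11*151 - 3783857) = sqrt(1661 - 3783857) = sqrt(-3782196) = 6*I*sqrt(105061)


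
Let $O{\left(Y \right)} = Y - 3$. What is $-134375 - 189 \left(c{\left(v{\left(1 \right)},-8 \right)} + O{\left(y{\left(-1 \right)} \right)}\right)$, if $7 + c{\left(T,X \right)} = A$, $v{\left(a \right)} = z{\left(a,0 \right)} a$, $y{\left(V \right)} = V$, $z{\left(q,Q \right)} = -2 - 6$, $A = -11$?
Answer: $-130217$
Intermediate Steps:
$z{\left(q,Q \right)} = -8$ ($z{\left(q,Q \right)} = -2 - 6 = -8$)
$O{\left(Y \right)} = -3 + Y$
$v{\left(a \right)} = - 8 a$
$c{\left(T,X \right)} = -18$ ($c{\left(T,X \right)} = -7 - 11 = -18$)
$-134375 - 189 \left(c{\left(v{\left(1 \right)},-8 \right)} + O{\left(y{\left(-1 \right)} \right)}\right) = -134375 - 189 \left(-18 - 4\right) = -134375 - 189 \left(-22\right) = -134375 - -4158 = -134375 + 4158 = -130217$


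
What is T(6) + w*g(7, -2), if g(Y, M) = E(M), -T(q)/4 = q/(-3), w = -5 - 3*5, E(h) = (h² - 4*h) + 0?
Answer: -232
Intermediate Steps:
E(h) = h² - 4*h
w = -20 (w = -5 - 15 = -20)
T(q) = 4*q/3 (T(q) = -4*q/(-3) = -4*q*(-1)/3 = -(-4)*q/3 = 4*q/3)
g(Y, M) = M*(-4 + M)
T(6) + w*g(7, -2) = (4/3)*6 - (-40)*(-4 - 2) = 8 - (-40)*(-6) = 8 - 20*12 = 8 - 240 = -232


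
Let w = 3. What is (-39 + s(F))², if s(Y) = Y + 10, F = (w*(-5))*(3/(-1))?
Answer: 256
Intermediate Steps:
F = 45 (F = (3*(-5))*(3/(-1)) = -45*(-1) = -15*(-3) = 45)
s(Y) = 10 + Y
(-39 + s(F))² = (-39 + (10 + 45))² = (-39 + 55)² = 16² = 256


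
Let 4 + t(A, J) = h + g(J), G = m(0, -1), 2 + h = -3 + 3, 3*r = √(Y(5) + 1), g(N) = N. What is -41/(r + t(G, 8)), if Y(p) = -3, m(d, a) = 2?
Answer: -369/19 + 123*I*√2/38 ≈ -19.421 + 4.5776*I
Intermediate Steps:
r = I*√2/3 (r = √(-3 + 1)/3 = √(-2)/3 = (I*√2)/3 = I*√2/3 ≈ 0.4714*I)
h = -2 (h = -2 + (-3 + 3) = -2 + 0 = -2)
G = 2
t(A, J) = -6 + J (t(A, J) = -4 + (-2 + J) = -6 + J)
-41/(r + t(G, 8)) = -41/(I*√2/3 + (-6 + 8)) = -41/(I*√2/3 + 2) = -41/(2 + I*√2/3)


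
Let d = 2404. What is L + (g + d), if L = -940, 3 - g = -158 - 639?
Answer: 2264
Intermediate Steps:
g = 800 (g = 3 - (-158 - 639) = 3 - 1*(-797) = 3 + 797 = 800)
L + (g + d) = -940 + (800 + 2404) = -940 + 3204 = 2264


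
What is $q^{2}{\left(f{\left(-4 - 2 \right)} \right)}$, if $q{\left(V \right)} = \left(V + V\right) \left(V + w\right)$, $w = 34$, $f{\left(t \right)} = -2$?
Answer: $16384$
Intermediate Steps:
$q{\left(V \right)} = 2 V \left(34 + V\right)$ ($q{\left(V \right)} = \left(V + V\right) \left(V + 34\right) = 2 V \left(34 + V\right)$)
$q^{2}{\left(f{\left(-4 - 2 \right)} \right)} = \left(2 \left(-2\right) \left(34 - 2\right)\right)^{2} = \left(2 \left(-2\right) 32\right)^{2} = \left(-128\right)^{2} = 16384$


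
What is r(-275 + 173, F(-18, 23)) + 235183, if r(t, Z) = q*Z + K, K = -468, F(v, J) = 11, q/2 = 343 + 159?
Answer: 245759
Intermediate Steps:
q = 1004 (q = 2*(343 + 159) = 2*502 = 1004)
r(t, Z) = -468 + 1004*Z (r(t, Z) = 1004*Z - 468 = -468 + 1004*Z)
r(-275 + 173, F(-18, 23)) + 235183 = (-468 + 1004*11) + 235183 = (-468 + 11044) + 235183 = 10576 + 235183 = 245759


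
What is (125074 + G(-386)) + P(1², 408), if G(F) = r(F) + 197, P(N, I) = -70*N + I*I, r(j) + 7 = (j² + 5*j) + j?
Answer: 438338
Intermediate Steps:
r(j) = -7 + j² + 6*j (r(j) = -7 + ((j² + 5*j) + j) = -7 + (j² + 6*j) = -7 + j² + 6*j)
P(N, I) = I² - 70*N (P(N, I) = -70*N + I² = I² - 70*N)
G(F) = 190 + F² + 6*F (G(F) = (-7 + F² + 6*F) + 197 = 190 + F² + 6*F)
(125074 + G(-386)) + P(1², 408) = (125074 + (190 + (-386)² + 6*(-386))) + (408² - 70*1²) = (125074 + (190 + 148996 - 2316)) + (166464 - 70*1) = (125074 + 146870) + (166464 - 70) = 271944 + 166394 = 438338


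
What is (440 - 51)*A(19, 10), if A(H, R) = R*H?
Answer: 73910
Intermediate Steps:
A(H, R) = H*R
(440 - 51)*A(19, 10) = (440 - 51)*(19*10) = 389*190 = 73910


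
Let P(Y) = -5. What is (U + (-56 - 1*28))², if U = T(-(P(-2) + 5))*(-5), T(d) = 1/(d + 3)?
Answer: 66049/9 ≈ 7338.8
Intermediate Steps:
T(d) = 1/(3 + d)
U = -5/3 (U = -5/(3 - (-5 + 5)) = -5/(3 - 1*0) = -5/(3 + 0) = -5/3 ≈ -1.6667)
(U + (-56 - 1*28))² = (-5/3 + (-56 - 1*28))² = (-5/3 + (-56 - 28))² = (-5/3 - 84)² = (-257/3)² = 66049/9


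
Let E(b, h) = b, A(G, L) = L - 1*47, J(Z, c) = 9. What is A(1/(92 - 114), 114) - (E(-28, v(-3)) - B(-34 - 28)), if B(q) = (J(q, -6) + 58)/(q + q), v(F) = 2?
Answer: 11713/124 ≈ 94.460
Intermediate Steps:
A(G, L) = -47 + L (A(G, L) = L - 47 = -47 + L)
B(q) = 67/(2*q) (B(q) = (9 + 58)/(q + q) = 67/((2*q)) = 67*(1/(2*q)) = 67/(2*q))
A(1/(92 - 114), 114) - (E(-28, v(-3)) - B(-34 - 28)) = (-47 + 114) - (-28 - 67/(2*(-34 - 28))) = 67 - (-28 - 67/(2*(-62))) = 67 - (-28 - 67*(-1)/(2*62)) = 67 - (-28 - 1*(-67/124)) = 67 - (-28 + 67/124) = 67 - 1*(-3405/124) = 67 + 3405/124 = 11713/124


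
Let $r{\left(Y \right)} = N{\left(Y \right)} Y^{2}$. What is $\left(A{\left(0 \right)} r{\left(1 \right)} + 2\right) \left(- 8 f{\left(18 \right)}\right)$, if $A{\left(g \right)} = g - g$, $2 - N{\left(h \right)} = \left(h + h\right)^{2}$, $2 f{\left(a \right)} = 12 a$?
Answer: $-1728$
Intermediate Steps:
$f{\left(a \right)} = 6 a$ ($f{\left(a \right)} = \frac{12 a}{2} = 6 a$)
$N{\left(h \right)} = 2 - 4 h^{2}$ ($N{\left(h \right)} = 2 - \left(h + h\right)^{2} = 2 - \left(2 h\right)^{2} = 2 - 4 h^{2}$)
$A{\left(g \right)} = 0$
$r{\left(Y \right)} = Y^{2} \left(2 - 4 Y^{2}\right)$ ($r{\left(Y \right)} = \left(2 - 4 Y^{2}\right) Y^{2} = Y^{2} \left(2 - 4 Y^{2}\right)$)
$\left(A{\left(0 \right)} r{\left(1 \right)} + 2\right) \left(- 8 f{\left(18 \right)}\right) = \left(0 \cdot 1^{2} \left(2 - 4 \cdot 1^{2}\right) + 2\right) \left(- 8 \cdot 6 \cdot 18\right) = \left(0 \cdot 1 \left(2 - 4\right) + 2\right) \left(\left(-8\right) 108\right) = \left(0 \cdot 1 \left(2 - 4\right) + 2\right) \left(-864\right) = \left(0 \cdot 1 \left(-2\right) + 2\right) \left(-864\right) = \left(0 \left(-2\right) + 2\right) \left(-864\right) = \left(0 + 2\right) \left(-864\right) = 2 \left(-864\right) = -1728$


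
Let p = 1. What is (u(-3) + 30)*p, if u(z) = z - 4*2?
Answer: 19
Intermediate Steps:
u(z) = -8 + z (u(z) = z - 8 = -8 + z)
(u(-3) + 30)*p = ((-8 - 3) + 30)*1 = (-11 + 30)*1 = 19*1 = 19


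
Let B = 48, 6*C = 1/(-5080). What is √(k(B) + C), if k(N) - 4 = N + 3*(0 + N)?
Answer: √11380620495/7620 ≈ 14.000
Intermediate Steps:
C = -1/30480 (C = (⅙)/(-5080) = (⅙)*(-1/5080) = -1/30480 ≈ -3.2808e-5)
k(N) = 4 + 4*N (k(N) = 4 + (N + 3*(0 + N)) = 4 + (N + 3*N) = 4 + 4*N)
√(k(B) + C) = √((4 + 4*48) - 1/30480) = √((4 + 192) - 1/30480) = √(196 - 1/30480) = √(5974079/30480) = √11380620495/7620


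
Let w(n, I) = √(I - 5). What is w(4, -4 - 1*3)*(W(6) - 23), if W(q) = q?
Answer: -34*I*√3 ≈ -58.89*I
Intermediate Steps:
w(n, I) = √(-5 + I)
w(4, -4 - 1*3)*(W(6) - 23) = √(-5 + (-4 - 1*3))*(6 - 23) = √(-5 + (-4 - 3))*(-17) = √(-5 - 7)*(-17) = √(-12)*(-17) = (2*I*√3)*(-17) = -34*I*√3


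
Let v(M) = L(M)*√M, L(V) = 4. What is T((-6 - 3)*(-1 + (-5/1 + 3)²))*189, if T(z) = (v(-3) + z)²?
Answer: 128709 - 40824*I*√3 ≈ 1.2871e+5 - 70709.0*I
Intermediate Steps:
v(M) = 4*√M
T(z) = (z + 4*I*√3)² (T(z) = (4*√(-3) + z)² = (4*(I*√3) + z)² = (4*I*√3 + z)² = (z + 4*I*√3)²)
T((-6 - 3)*(-1 + (-5/1 + 3)²))*189 = ((-6 - 3)*(-1 + (-5/1 + 3)²) + 4*I*√3)²*189 = (-9*(-1 + (-5*1 + 3)²) + 4*I*√3)²*189 = (-9*(-1 + (-5 + 3)²) + 4*I*√3)²*189 = (-9*(-1 + (-2)²) + 4*I*√3)²*189 = (-9*(-1 + 4) + 4*I*√3)²*189 = (-9*3 + 4*I*√3)²*189 = (-27 + 4*I*√3)²*189 = 189*(-27 + 4*I*√3)²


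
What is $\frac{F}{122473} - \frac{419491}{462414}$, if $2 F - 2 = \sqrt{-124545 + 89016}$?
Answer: $- \frac{51375858829}{56633229822} + \frac{i \sqrt{35529}}{244946} \approx -0.90717 + 0.00076952 i$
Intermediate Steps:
$F = 1 + \frac{i \sqrt{35529}}{2}$ ($F = 1 + \frac{\sqrt{-124545 + 89016}}{2} = 1 + \frac{\sqrt{-35529}}{2} = 1 + \frac{i \sqrt{35529}}{2} \approx 1.0 + 94.246 i$)
$\frac{F}{122473} - \frac{419491}{462414} = \frac{1 + \frac{i \sqrt{35529}}{2}}{122473} - \frac{419491}{462414} = \left(1 + \frac{i \sqrt{35529}}{2}\right) \frac{1}{122473} - \frac{419491}{462414} = \left(\frac{1}{122473} + \frac{i \sqrt{35529}}{244946}\right) - \frac{419491}{462414} = - \frac{51375858829}{56633229822} + \frac{i \sqrt{35529}}{244946}$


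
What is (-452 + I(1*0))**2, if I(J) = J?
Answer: 204304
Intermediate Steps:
(-452 + I(1*0))**2 = (-452 + 1*0)**2 = (-452 + 0)**2 = (-452)**2 = 204304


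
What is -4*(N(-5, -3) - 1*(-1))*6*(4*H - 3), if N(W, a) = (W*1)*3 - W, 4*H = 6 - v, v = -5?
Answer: 1728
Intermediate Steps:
H = 11/4 (H = (6 - 1*(-5))/4 = (6 + 5)/4 = (¼)*11 = 11/4 ≈ 2.7500)
N(W, a) = 2*W (N(W, a) = W*3 - W = 3*W - W = 2*W)
-4*(N(-5, -3) - 1*(-1))*6*(4*H - 3) = -4*(2*(-5) - 1*(-1))*6*(4*(11/4) - 3) = -4*(-10 + 1)*6*(11 - 3) = -4*(-9*6)*8 = -(-216)*8 = -4*(-432) = 1728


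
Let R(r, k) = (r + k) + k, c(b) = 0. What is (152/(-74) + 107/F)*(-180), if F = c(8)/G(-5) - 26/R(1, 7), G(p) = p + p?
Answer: 5522490/481 ≈ 11481.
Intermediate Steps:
R(r, k) = r + 2*k (R(r, k) = (k + r) + k = r + 2*k)
G(p) = 2*p
F = -26/15 (F = 0/((2*(-5))) - 26/(1 + 2*7) = 0/(-10) - 26/(1 + 14) = 0*(-⅒) - 26/15 = 0 - 26*1/15 = 0 - 26/15 = -26/15 ≈ -1.7333)
(152/(-74) + 107/F)*(-180) = (152/(-74) + 107/(-26/15))*(-180) = (152*(-1/74) + 107*(-15/26))*(-180) = (-76/37 - 1605/26)*(-180) = -61361/962*(-180) = 5522490/481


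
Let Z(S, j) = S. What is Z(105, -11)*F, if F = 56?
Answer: 5880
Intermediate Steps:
Z(105, -11)*F = 105*56 = 5880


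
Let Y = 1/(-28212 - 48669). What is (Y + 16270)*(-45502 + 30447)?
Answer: -18831604997795/76881 ≈ -2.4494e+8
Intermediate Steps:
Y = -1/76881 (Y = 1/(-76881) = -1/76881 ≈ -1.3007e-5)
(Y + 16270)*(-45502 + 30447) = (-1/76881 + 16270)*(-45502 + 30447) = (1250853869/76881)*(-15055) = -18831604997795/76881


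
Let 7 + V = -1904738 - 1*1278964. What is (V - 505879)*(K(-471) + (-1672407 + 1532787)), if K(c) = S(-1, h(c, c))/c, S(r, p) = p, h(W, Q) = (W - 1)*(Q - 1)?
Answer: 243453051432752/471 ≈ 5.1689e+11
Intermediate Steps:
h(W, Q) = (-1 + Q)*(-1 + W) (h(W, Q) = (-1 + W)*(-1 + Q) = (-1 + Q)*(-1 + W))
V = -3183709 (V = -7 + (-1904738 - 1*1278964) = -7 + (-1904738 - 1278964) = -7 - 3183702 = -3183709)
K(c) = (1 + c² - 2*c)/c (K(c) = (1 - c - c + c*c)/c = (1 - c - c + c²)/c = (1 + c² - 2*c)/c)
(V - 505879)*(K(-471) + (-1672407 + 1532787)) = (-3183709 - 505879)*((-2 - 471 + 1/(-471)) + (-1672407 + 1532787)) = -3689588*((-2 - 471 - 1/471) - 139620) = -3689588*(-222784/471 - 139620) = -3689588*(-65983804/471) = 243453051432752/471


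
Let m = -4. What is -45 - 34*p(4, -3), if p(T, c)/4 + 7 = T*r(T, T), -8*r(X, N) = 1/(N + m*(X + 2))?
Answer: 4518/5 ≈ 903.60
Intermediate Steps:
r(X, N) = -1/(8*(-8 + N - 4*X)) (r(X, N) = -1/(8*(N - 4*(X + 2))) = -1/(8*(N - 4*(2 + X))) = -1/(8*(N + (-8 - 4*X))) = -1/(8*(-8 + N - 4*X)))
p(T, c) = -28 + 4*T/(64 + 24*T) (p(T, c) = -28 + 4*(T/(64 - 8*T + 32*T)) = -28 + 4*(T/(64 + 24*T)) = -28 + 4*T/(64 + 24*T))
-45 - 34*p(4, -3) = -45 - 17*(448 + 167*4)/(-8 - 3*4) = -45 - 17*(448 + 668)/(-8 - 12) = -45 - 17*1116/(-20) = -45 - 17*(-1)*1116/20 = -45 - 34*(-279/10) = -45 + 4743/5 = 4518/5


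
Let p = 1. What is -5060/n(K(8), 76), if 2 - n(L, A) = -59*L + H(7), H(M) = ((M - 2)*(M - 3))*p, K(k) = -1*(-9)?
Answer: -5060/513 ≈ -9.8635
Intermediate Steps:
K(k) = 9
H(M) = (-3 + M)*(-2 + M) (H(M) = ((M - 2)*(M - 3))*1 = ((-2 + M)*(-3 + M))*1 = ((-3 + M)*(-2 + M))*1 = (-3 + M)*(-2 + M))
n(L, A) = -18 + 59*L (n(L, A) = 2 - (-59*L + (6 + 7² - 5*7)) = 2 - (-59*L + (6 + 49 - 35)) = 2 - (-59*L + 20) = 2 - (20 - 59*L) = 2 + (-20 + 59*L) = -18 + 59*L)
-5060/n(K(8), 76) = -5060/(-18 + 59*9) = -5060/(-18 + 531) = -5060/513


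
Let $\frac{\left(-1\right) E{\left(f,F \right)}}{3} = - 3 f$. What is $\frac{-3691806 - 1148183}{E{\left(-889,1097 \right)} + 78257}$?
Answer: $- \frac{4839989}{70256} \approx -68.891$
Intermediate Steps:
$E{\left(f,F \right)} = 9 f$ ($E{\left(f,F \right)} = - 3 \left(- 3 f\right) = 9 f$)
$\frac{-3691806 - 1148183}{E{\left(-889,1097 \right)} + 78257} = \frac{-3691806 - 1148183}{9 \left(-889\right) + 78257} = - \frac{4839989}{-8001 + 78257} = - \frac{4839989}{70256}$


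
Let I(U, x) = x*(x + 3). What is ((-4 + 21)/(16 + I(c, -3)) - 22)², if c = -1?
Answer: 112225/256 ≈ 438.38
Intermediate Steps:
I(U, x) = x*(3 + x)
((-4 + 21)/(16 + I(c, -3)) - 22)² = ((-4 + 21)/(16 - 3*(3 - 3)) - 22)² = (17/(16 - 3*0) - 22)² = (17/(16 + 0) - 22)² = (17/16 - 22)² = (-335/16)² = 112225/256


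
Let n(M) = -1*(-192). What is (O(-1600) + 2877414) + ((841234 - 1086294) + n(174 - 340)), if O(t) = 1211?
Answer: 2633757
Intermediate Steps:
n(M) = 192
(O(-1600) + 2877414) + ((841234 - 1086294) + n(174 - 340)) = (1211 + 2877414) + ((841234 - 1086294) + 192) = 2878625 + (-245060 + 192) = 2878625 - 244868 = 2633757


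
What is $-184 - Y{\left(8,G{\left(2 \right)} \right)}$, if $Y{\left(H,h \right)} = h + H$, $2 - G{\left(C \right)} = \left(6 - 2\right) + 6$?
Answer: $-184$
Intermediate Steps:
$G{\left(C \right)} = -8$ ($G{\left(C \right)} = 2 - \left(\left(6 - 2\right) + 6\right) = 2 - \left(4 + 6\right) = 2 - 10 = -8$)
$Y{\left(H,h \right)} = H + h$
$-184 - Y{\left(8,G{\left(2 \right)} \right)} = -184 - \left(8 - 8\right) = -184 - 0 = -184 + 0 = -184$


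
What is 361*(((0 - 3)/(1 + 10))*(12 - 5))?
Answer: -7581/11 ≈ -689.18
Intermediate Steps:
361*(((0 - 3)/(1 + 10))*(12 - 5)) = 361*(-3/11*7) = 361*(-21/11) = -7581/11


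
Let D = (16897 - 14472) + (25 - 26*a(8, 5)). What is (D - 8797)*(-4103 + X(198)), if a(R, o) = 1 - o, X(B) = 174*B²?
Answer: -42560984499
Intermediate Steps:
D = 2554 (D = (16897 - 14472) + (25 - 26*(1 - 1*5)) = 2425 + (25 - 26*(1 - 5)) = 2425 + (25 - 26*(-4)) = 2425 + (25 + 104) = 2425 + 129 = 2554)
(D - 8797)*(-4103 + X(198)) = (2554 - 8797)*(-4103 + 174*198²) = -6243*(-4103 + 174*39204) = -6243*(-4103 + 6821496) = -6243*6817393 = -42560984499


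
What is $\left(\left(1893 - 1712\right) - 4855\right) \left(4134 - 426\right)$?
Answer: $-17331192$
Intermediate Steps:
$\left(\left(1893 - 1712\right) - 4855\right) \left(4134 - 426\right) = \left(181 - 4855\right) 3708 = \left(-4674\right) 3708 = -17331192$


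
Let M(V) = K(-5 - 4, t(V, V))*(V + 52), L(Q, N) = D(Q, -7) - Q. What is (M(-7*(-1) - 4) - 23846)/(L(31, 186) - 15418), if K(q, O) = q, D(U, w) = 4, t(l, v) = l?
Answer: 24341/15445 ≈ 1.5760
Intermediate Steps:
L(Q, N) = 4 - Q
M(V) = -468 - 9*V (M(V) = (-5 - 4)*(V + 52) = -9*(52 + V) = -468 - 9*V)
(M(-7*(-1) - 4) - 23846)/(L(31, 186) - 15418) = ((-468 - 9*(-7*(-1) - 4)) - 23846)/((4 - 1*31) - 15418) = ((-468 - 9*(7 - 4)) - 23846)/((4 - 31) - 15418) = ((-468 - 9*3) - 23846)/(-27 - 15418) = ((-468 - 27) - 23846)/(-15445) = (-495 - 23846)*(-1/15445) = -24341*(-1/15445) = 24341/15445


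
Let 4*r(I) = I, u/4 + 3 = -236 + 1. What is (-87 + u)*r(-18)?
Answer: 9351/2 ≈ 4675.5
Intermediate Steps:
u = -952 (u = -12 + 4*(-236 + 1) = -12 + 4*(-235) = -12 - 940 = -952)
r(I) = I/4
(-87 + u)*r(-18) = (-87 - 952)*((1/4)*(-18)) = -1039*(-9/2) = 9351/2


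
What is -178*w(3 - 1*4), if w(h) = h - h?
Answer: 0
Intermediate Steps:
w(h) = 0
-178*w(3 - 1*4) = -178*0 = 0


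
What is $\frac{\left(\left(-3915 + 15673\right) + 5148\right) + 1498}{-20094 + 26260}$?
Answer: $\frac{9202}{3083} \approx 2.9848$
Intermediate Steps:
$\frac{\left(\left(-3915 + 15673\right) + 5148\right) + 1498}{-20094 + 26260} = \frac{\left(11758 + 5148\right) + 1498}{6166} = \left(16906 + 1498\right) \frac{1}{6166} = 18404 \cdot \frac{1}{6166} = \frac{9202}{3083}$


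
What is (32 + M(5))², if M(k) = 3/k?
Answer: 26569/25 ≈ 1062.8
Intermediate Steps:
(32 + M(5))² = (32 + 3/5)² = (32 + 3*(⅕))² = (32 + ⅗)² = (163/5)² = 26569/25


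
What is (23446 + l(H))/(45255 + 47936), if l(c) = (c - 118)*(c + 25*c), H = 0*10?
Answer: 23446/93191 ≈ 0.25159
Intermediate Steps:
H = 0
l(c) = 26*c*(-118 + c) (l(c) = (-118 + c)*(26*c) = 26*c*(-118 + c))
(23446 + l(H))/(45255 + 47936) = (23446 + 26*0*(-118 + 0))/(45255 + 47936) = (23446 + 26*0*(-118))/93191 = (23446 + 0)*(1/93191) = 23446*(1/93191) = 23446/93191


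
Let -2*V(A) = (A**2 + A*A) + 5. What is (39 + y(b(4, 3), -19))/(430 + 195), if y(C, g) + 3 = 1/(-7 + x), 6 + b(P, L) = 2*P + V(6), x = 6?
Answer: 7/125 ≈ 0.056000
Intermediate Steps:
V(A) = -5/2 - A**2 (V(A) = -((A**2 + A*A) + 5)/2 = -((A**2 + A**2) + 5)/2 = -(2*A**2 + 5)/2 = -(5 + 2*A**2)/2 = -5/2 - A**2)
b(P, L) = -89/2 + 2*P (b(P, L) = -6 + (2*P + (-5/2 - 1*6**2)) = -6 + (2*P + (-5/2 - 1*36)) = -6 + (2*P + (-5/2 - 36)) = -6 + (2*P - 77/2) = -6 + (-77/2 + 2*P) = -89/2 + 2*P)
y(C, g) = -4 (y(C, g) = -3 + 1/(-7 + 6) = -3 + 1/(-1) = -3 - 1 = -4)
(39 + y(b(4, 3), -19))/(430 + 195) = (39 - 4)/(430 + 195) = 35/625 = 35*(1/625) = 7/125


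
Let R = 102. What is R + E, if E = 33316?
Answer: 33418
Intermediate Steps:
R + E = 102 + 33316 = 33418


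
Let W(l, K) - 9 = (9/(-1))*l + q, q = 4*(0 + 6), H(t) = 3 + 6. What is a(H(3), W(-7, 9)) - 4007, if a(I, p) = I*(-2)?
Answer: -4025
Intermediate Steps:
H(t) = 9
q = 24 (q = 4*6 = 24)
W(l, K) = 33 - 9*l (W(l, K) = 9 + ((9/(-1))*l + 24) = 9 + ((9*(-1))*l + 24) = 9 + (-9*l + 24) = 9 + (24 - 9*l) = 33 - 9*l)
a(I, p) = -2*I
a(H(3), W(-7, 9)) - 4007 = -2*9 - 4007 = -18 - 4007 = -4025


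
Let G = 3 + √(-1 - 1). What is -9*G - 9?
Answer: -36 - 9*I*√2 ≈ -36.0 - 12.728*I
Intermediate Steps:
G = 3 + I*√2 (G = 3 + √(-2) = 3 + I*√2 ≈ 3.0 + 1.4142*I)
-9*G - 9 = -9*(3 + I*√2) - 9 = (-27 - 9*I*√2) - 9 = -36 - 9*I*√2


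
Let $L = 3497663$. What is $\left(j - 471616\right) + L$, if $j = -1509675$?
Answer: $1516372$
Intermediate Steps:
$\left(j - 471616\right) + L = \left(-1509675 - 471616\right) + 3497663 = -1981291 + 3497663 = 1516372$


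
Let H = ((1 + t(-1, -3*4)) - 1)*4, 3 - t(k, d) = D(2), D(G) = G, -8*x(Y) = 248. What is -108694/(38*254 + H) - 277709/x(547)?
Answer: 1339094295/149668 ≈ 8947.1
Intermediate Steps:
x(Y) = -31 (x(Y) = -⅛*248 = -31)
t(k, d) = 1 (t(k, d) = 3 - 1*2 = 3 - 2 = 1)
H = 4 (H = ((1 + 1) - 1)*4 = (2 - 1)*4 = 1*4 = 4)
-108694/(38*254 + H) - 277709/x(547) = -108694/(38*254 + 4) - 277709/(-31) = -108694/(9652 + 4) - 277709*(-1/31) = -108694/9656 + 277709/31 = -108694*1/9656 + 277709/31 = -54347/4828 + 277709/31 = 1339094295/149668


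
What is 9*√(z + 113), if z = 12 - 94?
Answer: 9*√31 ≈ 50.110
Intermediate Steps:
z = -82
9*√(z + 113) = 9*√(-82 + 113) = 9*√31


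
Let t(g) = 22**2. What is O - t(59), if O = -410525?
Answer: -411009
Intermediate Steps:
t(g) = 484
O - t(59) = -410525 - 1*484 = -410525 - 484 = -411009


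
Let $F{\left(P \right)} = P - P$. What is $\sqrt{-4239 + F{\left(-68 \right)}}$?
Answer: $3 i \sqrt{471} \approx 65.108 i$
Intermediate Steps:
$F{\left(P \right)} = 0$
$\sqrt{-4239 + F{\left(-68 \right)}} = \sqrt{-4239 + 0} = \sqrt{-4239} = 3 i \sqrt{471}$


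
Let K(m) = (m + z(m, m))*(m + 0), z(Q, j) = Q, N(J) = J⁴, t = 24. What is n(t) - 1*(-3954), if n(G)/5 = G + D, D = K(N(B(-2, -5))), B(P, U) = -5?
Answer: 3910324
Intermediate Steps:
K(m) = 2*m² (K(m) = (m + m)*(m + 0) = (2*m)*m = 2*m²)
D = 781250 (D = 2*((-5)⁴)² = 2*625² = 2*390625 = 781250)
n(G) = 3906250 + 5*G (n(G) = 5*(G + 781250) = 5*(781250 + G) = 3906250 + 5*G)
n(t) - 1*(-3954) = (3906250 + 5*24) - 1*(-3954) = (3906250 + 120) + 3954 = 3906370 + 3954 = 3910324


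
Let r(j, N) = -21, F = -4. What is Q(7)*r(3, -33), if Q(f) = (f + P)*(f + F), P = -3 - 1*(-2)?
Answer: -378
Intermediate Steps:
P = -1 (P = -3 + 2 = -1)
Q(f) = (-1 + f)*(-4 + f) (Q(f) = (f - 1)*(f - 4) = (-1 + f)*(-4 + f))
Q(7)*r(3, -33) = (4 + 7**2 - 5*7)*(-21) = (4 + 49 - 35)*(-21) = 18*(-21) = -378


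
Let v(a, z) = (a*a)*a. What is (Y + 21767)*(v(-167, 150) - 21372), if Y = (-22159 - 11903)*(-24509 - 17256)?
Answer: -6656209848265495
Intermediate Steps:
v(a, z) = a³ (v(a, z) = a²*a = a³)
Y = 1422599430 (Y = -34062*(-41765) = 1422599430)
(Y + 21767)*(v(-167, 150) - 21372) = (1422599430 + 21767)*((-167)³ - 21372) = 1422621197*(-4657463 - 21372) = 1422621197*(-4678835) = -6656209848265495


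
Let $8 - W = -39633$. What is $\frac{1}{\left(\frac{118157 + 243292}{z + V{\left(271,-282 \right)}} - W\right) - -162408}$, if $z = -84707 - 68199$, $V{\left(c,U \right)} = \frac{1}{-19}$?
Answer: $\frac{968405}{118885887458} \approx 8.1457 \cdot 10^{-6}$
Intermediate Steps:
$W = 39641$ ($W = 8 - -39633 = 8 + 39633 = 39641$)
$V{\left(c,U \right)} = - \frac{1}{19}$
$z = -152906$
$\frac{1}{\left(\frac{118157 + 243292}{z + V{\left(271,-282 \right)}} - W\right) - -162408} = \frac{1}{\left(\frac{118157 + 243292}{-152906 - \frac{1}{19}} - 39641\right) - -162408} = \frac{1}{\left(\frac{361449}{- \frac{2905215}{19}} - 39641\right) + \left(-98018 + 260426\right)} = \frac{1}{\left(361449 \left(- \frac{19}{2905215}\right) - 39641\right) + 162408} = \frac{1}{\left(- \frac{2289177}{968405} - 39641\right) + 162408} = \frac{1}{- \frac{38390831782}{968405} + 162408} = \frac{1}{\frac{118885887458}{968405}} = \frac{968405}{118885887458}$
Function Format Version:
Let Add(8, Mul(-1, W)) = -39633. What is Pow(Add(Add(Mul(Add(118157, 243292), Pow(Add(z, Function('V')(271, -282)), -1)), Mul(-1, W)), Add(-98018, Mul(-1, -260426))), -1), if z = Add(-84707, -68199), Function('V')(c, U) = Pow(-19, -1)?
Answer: Rational(968405, 118885887458) ≈ 8.1457e-6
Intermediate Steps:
W = 39641 (W = Add(8, Mul(-1, -39633)) = Add(8, 39633) = 39641)
Function('V')(c, U) = Rational(-1, 19)
z = -152906
Pow(Add(Add(Mul(Add(118157, 243292), Pow(Add(z, Function('V')(271, -282)), -1)), Mul(-1, W)), Add(-98018, Mul(-1, -260426))), -1) = Pow(Add(Add(Mul(Add(118157, 243292), Pow(Add(-152906, Rational(-1, 19)), -1)), Mul(-1, 39641)), Add(-98018, Mul(-1, -260426))), -1) = Pow(Add(Add(Mul(361449, Pow(Rational(-2905215, 19), -1)), -39641), Add(-98018, 260426)), -1) = Pow(Add(Add(Mul(361449, Rational(-19, 2905215)), -39641), 162408), -1) = Pow(Add(Add(Rational(-2289177, 968405), -39641), 162408), -1) = Pow(Add(Rational(-38390831782, 968405), 162408), -1) = Pow(Rational(118885887458, 968405), -1) = Rational(968405, 118885887458)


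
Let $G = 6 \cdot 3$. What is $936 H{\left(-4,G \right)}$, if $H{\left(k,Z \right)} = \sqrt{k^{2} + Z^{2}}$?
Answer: $1872 \sqrt{85} \approx 17259.0$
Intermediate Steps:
$G = 18$
$H{\left(k,Z \right)} = \sqrt{Z^{2} + k^{2}}$
$936 H{\left(-4,G \right)} = 936 \sqrt{18^{2} + \left(-4\right)^{2}} = 936 \sqrt{324 + 16} = 936 \sqrt{340} = 936 \cdot 2 \sqrt{85} = 1872 \sqrt{85}$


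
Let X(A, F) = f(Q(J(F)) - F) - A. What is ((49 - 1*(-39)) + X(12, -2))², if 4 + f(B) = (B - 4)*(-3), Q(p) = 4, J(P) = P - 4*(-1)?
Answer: 4356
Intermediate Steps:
J(P) = 4 + P (J(P) = P + 4 = 4 + P)
f(B) = 8 - 3*B (f(B) = -4 + (B - 4)*(-3) = -4 + (-4 + B)*(-3) = -4 + (12 - 3*B) = 8 - 3*B)
X(A, F) = -4 - A + 3*F (X(A, F) = (8 - 3*(4 - F)) - A = (8 + (-12 + 3*F)) - A = (-4 + 3*F) - A = -4 - A + 3*F)
((49 - 1*(-39)) + X(12, -2))² = ((49 - 1*(-39)) + (-4 - 1*12 + 3*(-2)))² = ((49 + 39) + (-4 - 12 - 6))² = (88 - 22)² = 66² = 4356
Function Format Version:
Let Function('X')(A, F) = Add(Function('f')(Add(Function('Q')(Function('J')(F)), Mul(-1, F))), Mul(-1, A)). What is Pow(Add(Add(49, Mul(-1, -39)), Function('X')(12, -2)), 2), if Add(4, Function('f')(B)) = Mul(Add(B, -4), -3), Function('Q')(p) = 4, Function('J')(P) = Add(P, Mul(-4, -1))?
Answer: 4356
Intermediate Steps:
Function('J')(P) = Add(4, P) (Function('J')(P) = Add(P, 4) = Add(4, P))
Function('f')(B) = Add(8, Mul(-3, B)) (Function('f')(B) = Add(-4, Mul(Add(B, -4), -3)) = Add(-4, Mul(Add(-4, B), -3)) = Add(-4, Add(12, Mul(-3, B))) = Add(8, Mul(-3, B)))
Function('X')(A, F) = Add(-4, Mul(-1, A), Mul(3, F)) (Function('X')(A, F) = Add(Add(8, Mul(-3, Add(4, Mul(-1, F)))), Mul(-1, A)) = Add(Add(8, Add(-12, Mul(3, F))), Mul(-1, A)) = Add(Add(-4, Mul(3, F)), Mul(-1, A)) = Add(-4, Mul(-1, A), Mul(3, F)))
Pow(Add(Add(49, Mul(-1, -39)), Function('X')(12, -2)), 2) = Pow(Add(Add(49, Mul(-1, -39)), Add(-4, Mul(-1, 12), Mul(3, -2))), 2) = Pow(Add(Add(49, 39), Add(-4, -12, -6)), 2) = Pow(Add(88, -22), 2) = Pow(66, 2) = 4356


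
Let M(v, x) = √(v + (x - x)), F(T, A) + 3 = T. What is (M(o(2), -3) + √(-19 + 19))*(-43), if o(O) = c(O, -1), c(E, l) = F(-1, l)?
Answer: -86*I ≈ -86.0*I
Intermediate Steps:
F(T, A) = -3 + T
c(E, l) = -4 (c(E, l) = -3 - 1 = -4)
o(O) = -4
M(v, x) = √v (M(v, x) = √(v + 0) = √v)
(M(o(2), -3) + √(-19 + 19))*(-43) = (√(-4) + √(-19 + 19))*(-43) = (2*I + √0)*(-43) = (2*I + 0)*(-43) = (2*I)*(-43) = -86*I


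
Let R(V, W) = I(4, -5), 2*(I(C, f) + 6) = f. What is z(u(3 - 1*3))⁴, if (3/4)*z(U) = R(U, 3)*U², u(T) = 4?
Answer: 87578116096/81 ≈ 1.0812e+9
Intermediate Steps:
I(C, f) = -6 + f/2
R(V, W) = -17/2 (R(V, W) = -6 + (½)*(-5) = -6 - 5/2 = -17/2)
z(U) = -34*U²/3 (z(U) = 4*(-17*U²/2)/3 = -34*U²/3)
z(u(3 - 1*3))⁴ = (-34/3*4²)⁴ = (-34/3*16)⁴ = (-544/3)⁴ = 87578116096/81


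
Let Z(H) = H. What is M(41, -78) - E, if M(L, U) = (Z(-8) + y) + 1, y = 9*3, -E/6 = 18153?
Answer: 108938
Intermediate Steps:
E = -108918 (E = -6*18153 = -108918)
y = 27
M(L, U) = 20 (M(L, U) = (-8 + 27) + 1 = 19 + 1 = 20)
M(41, -78) - E = 20 - 1*(-108918) = 20 + 108918 = 108938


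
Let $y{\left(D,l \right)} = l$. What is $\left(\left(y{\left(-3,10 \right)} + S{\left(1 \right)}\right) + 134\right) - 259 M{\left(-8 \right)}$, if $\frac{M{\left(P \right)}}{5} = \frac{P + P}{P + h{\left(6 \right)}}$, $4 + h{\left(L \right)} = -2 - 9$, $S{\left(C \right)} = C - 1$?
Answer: $- \frac{17408}{23} \approx -756.87$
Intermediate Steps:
$S{\left(C \right)} = -1 + C$ ($S{\left(C \right)} = C - 1 = -1 + C$)
$h{\left(L \right)} = -15$ ($h{\left(L \right)} = -4 - 11 = -15$)
$M{\left(P \right)} = \frac{10 P}{-15 + P}$ ($M{\left(P \right)} = 5 \frac{P + P}{P - 15} = 5 \frac{2 P}{-15 + P} = \frac{10 P}{-15 + P}$)
$\left(\left(y{\left(-3,10 \right)} + S{\left(1 \right)}\right) + 134\right) - 259 M{\left(-8 \right)} = \left(\left(10 + \left(-1 + 1\right)\right) + 134\right) - 259 \cdot 10 \left(-8\right) \frac{1}{-15 - 8} = \left(\left(10 + 0\right) + 134\right) - 259 \cdot 10 \left(-8\right) \frac{1}{-23} = \left(10 + 134\right) - 259 \cdot 10 \left(-8\right) \left(- \frac{1}{23}\right) = 144 - \frac{20720}{23} = - \frac{17408}{23}$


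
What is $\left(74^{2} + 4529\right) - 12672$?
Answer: $-2667$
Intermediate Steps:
$\left(74^{2} + 4529\right) - 12672 = \left(5476 + 4529\right) - 12672 = 10005 - 12672 = -2667$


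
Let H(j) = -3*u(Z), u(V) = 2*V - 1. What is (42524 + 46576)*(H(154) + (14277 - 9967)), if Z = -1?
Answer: 384822900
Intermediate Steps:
u(V) = -1 + 2*V
H(j) = 9 (H(j) = -3*(-1 + 2*(-1)) = -3*(-1 - 2) = -3*(-3) = 9)
(42524 + 46576)*(H(154) + (14277 - 9967)) = (42524 + 46576)*(9 + (14277 - 9967)) = 89100*(9 + 4310) = 89100*4319 = 384822900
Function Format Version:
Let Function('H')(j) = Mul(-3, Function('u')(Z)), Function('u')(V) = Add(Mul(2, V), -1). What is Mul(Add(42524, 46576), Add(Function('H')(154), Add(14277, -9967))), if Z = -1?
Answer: 384822900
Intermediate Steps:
Function('u')(V) = Add(-1, Mul(2, V))
Function('H')(j) = 9 (Function('H')(j) = Mul(-3, Add(-1, Mul(2, -1))) = Mul(-3, Add(-1, -2)) = Mul(-3, -3) = 9)
Mul(Add(42524, 46576), Add(Function('H')(154), Add(14277, -9967))) = Mul(Add(42524, 46576), Add(9, Add(14277, -9967))) = Mul(89100, Add(9, 4310)) = Mul(89100, 4319) = 384822900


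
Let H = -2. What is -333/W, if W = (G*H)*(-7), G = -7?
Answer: 333/98 ≈ 3.3980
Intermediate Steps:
W = -98 (W = -7*(-2)*(-7) = 14*(-7) = -98)
-333/W = -333/(-98) = -333*(-1/98) = 333/98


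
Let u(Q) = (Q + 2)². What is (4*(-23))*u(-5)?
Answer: -828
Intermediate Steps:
u(Q) = (2 + Q)²
(4*(-23))*u(-5) = (4*(-23))*(2 - 5)² = -92*(-3)² = -92*9 = -828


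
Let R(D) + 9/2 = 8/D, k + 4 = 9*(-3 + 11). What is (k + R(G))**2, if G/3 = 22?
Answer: 17631601/4356 ≈ 4047.7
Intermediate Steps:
G = 66 (G = 3*22 = 66)
k = 68 (k = -4 + 9*(-3 + 11) = -4 + 9*8 = -4 + 72 = 68)
R(D) = -9/2 + 8/D
(k + R(G))**2 = (68 + (-9/2 + 8/66))**2 = (68 + (-9/2 + 8*(1/66)))**2 = (68 + (-9/2 + 4/33))**2 = (68 - 289/66)**2 = (4199/66)**2 = 17631601/4356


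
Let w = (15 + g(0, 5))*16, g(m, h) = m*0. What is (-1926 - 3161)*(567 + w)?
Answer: -4105209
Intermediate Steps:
g(m, h) = 0
w = 240 (w = (15 + 0)*16 = 15*16 = 240)
(-1926 - 3161)*(567 + w) = (-1926 - 3161)*(567 + 240) = -5087*807 = -4105209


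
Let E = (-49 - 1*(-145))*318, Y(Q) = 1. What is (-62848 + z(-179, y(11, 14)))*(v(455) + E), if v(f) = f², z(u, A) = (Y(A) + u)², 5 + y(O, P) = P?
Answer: -7403101692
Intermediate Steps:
y(O, P) = -5 + P
z(u, A) = (1 + u)²
E = 30528 (E = (-49 + 145)*318 = 96*318 = 30528)
(-62848 + z(-179, y(11, 14)))*(v(455) + E) = (-62848 + (1 - 179)²)*(455² + 30528) = (-62848 + (-178)²)*(207025 + 30528) = (-62848 + 31684)*237553 = -31164*237553 = -7403101692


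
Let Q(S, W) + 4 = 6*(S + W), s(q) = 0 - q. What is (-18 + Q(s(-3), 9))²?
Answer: 2500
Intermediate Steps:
s(q) = -q
Q(S, W) = -4 + 6*S + 6*W (Q(S, W) = -4 + 6*(S + W) = -4 + (6*S + 6*W) = -4 + 6*S + 6*W)
(-18 + Q(s(-3), 9))² = (-18 + (-4 + 6*(-1*(-3)) + 6*9))² = (-18 + (-4 + 6*3 + 54))² = (-18 + (-4 + 18 + 54))² = (-18 + 68)² = 50² = 2500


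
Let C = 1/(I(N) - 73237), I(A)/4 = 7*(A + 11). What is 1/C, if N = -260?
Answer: -80209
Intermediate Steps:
I(A) = 308 + 28*A (I(A) = 4*(7*(A + 11)) = 4*(7*(11 + A)) = 4*(77 + 7*A) = 308 + 28*A)
C = -1/80209 (C = 1/((308 + 28*(-260)) - 73237) = 1/((308 - 7280) - 73237) = 1/(-6972 - 73237) = 1/(-80209) = -1/80209 ≈ -1.2467e-5)
1/C = 1/(-1/80209) = -80209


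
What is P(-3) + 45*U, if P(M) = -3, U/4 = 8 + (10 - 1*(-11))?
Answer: 5217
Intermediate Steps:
U = 116 (U = 4*(8 + (10 - 1*(-11))) = 4*(8 + (10 + 11)) = 4*(8 + 21) = 4*29 = 116)
P(-3) + 45*U = -3 + 45*116 = -3 + 5220 = 5217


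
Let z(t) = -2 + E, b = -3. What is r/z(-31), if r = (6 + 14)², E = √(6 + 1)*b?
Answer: 800/59 - 1200*√7/59 ≈ -40.253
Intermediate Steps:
E = -3*√7 (E = √(6 + 1)*(-3) = √7*(-3) = -3*√7 ≈ -7.9373)
r = 400 (r = 20² = 400)
z(t) = -2 - 3*√7
r/z(-31) = 400/(-2 - 3*√7)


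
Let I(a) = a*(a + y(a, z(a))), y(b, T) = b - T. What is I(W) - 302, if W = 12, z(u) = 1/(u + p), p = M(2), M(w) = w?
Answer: -104/7 ≈ -14.857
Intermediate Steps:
p = 2
z(u) = 1/(2 + u) (z(u) = 1/(u + 2) = 1/(2 + u))
I(a) = a*(-1/(2 + a) + 2*a) (I(a) = a*(a + (a - 1/(2 + a))) = a*(-1/(2 + a) + 2*a))
I(W) - 302 = 12*(-1 + 2*12*(2 + 12))/(2 + 12) - 302 = 12*(-1 + 2*12*14)/14 - 302 = 12*(1/14)*(-1 + 336) - 302 = 12*(1/14)*335 - 302 = 2010/7 - 302 = -104/7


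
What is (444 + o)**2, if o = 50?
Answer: 244036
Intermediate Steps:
(444 + o)**2 = (444 + 50)**2 = 494**2 = 244036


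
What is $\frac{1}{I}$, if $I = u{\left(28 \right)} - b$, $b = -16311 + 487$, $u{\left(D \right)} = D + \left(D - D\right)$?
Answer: $\frac{1}{15852} \approx 6.3083 \cdot 10^{-5}$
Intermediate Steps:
$u{\left(D \right)} = D$ ($u{\left(D \right)} = D + 0 = D$)
$b = -15824$
$I = 15852$ ($I = 28 - -15824 = 28 + 15824 = 15852$)
$\frac{1}{I} = \frac{1}{15852}$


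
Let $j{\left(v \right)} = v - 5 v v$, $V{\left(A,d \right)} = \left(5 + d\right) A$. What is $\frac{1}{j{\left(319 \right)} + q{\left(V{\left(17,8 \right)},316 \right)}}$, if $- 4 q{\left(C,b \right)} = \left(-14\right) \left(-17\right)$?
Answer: $- \frac{2}{324617709} \approx -6.1611 \cdot 10^{-9}$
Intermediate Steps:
$V{\left(A,d \right)} = A \left(5 + d\right)$
$q{\left(C,b \right)} = - \frac{119}{2}$ ($q{\left(C,b \right)} = - \frac{\left(-14\right) \left(-17\right)}{4} = \left(- \frac{1}{4}\right) 238 = - \frac{119}{2}$)
$j{\left(v \right)} = - 5 v^{3}$ ($j{\left(v \right)} = v \left(- 5 v^{2}\right) = - 5 v^{3}$)
$\frac{1}{j{\left(319 \right)} + q{\left(V{\left(17,8 \right)},316 \right)}} = \frac{1}{- 5 \cdot 319^{3} - \frac{119}{2}} = \frac{1}{\left(-5\right) 32461759 - \frac{119}{2}} = \frac{1}{-162308795 - \frac{119}{2}} = \frac{1}{- \frac{324617709}{2}} = - \frac{2}{324617709}$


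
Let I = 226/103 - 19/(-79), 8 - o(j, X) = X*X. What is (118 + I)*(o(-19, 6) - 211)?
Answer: -234214503/8137 ≈ -28784.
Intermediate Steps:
o(j, X) = 8 - X**2 (o(j, X) = 8 - X*X = 8 - X**2)
I = 19811/8137 (I = 226*(1/103) - 19*(-1/79) = 226/103 + 19/79 = 19811/8137 ≈ 2.4347)
(118 + I)*(o(-19, 6) - 211) = (118 + 19811/8137)*((8 - 1*6**2) - 211) = 979977*((8 - 1*36) - 211)/8137 = 979977*((8 - 36) - 211)/8137 = 979977*(-28 - 211)/8137 = (979977/8137)*(-239) = -234214503/8137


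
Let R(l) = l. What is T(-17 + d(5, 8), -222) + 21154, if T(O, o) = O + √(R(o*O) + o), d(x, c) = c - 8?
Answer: 21137 + 4*√222 ≈ 21197.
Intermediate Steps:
d(x, c) = -8 + c
T(O, o) = O + √(o + O*o) (T(O, o) = O + √(o*O + o) = O + √(O*o + o) = O + √(o + O*o))
T(-17 + d(5, 8), -222) + 21154 = ((-17 + (-8 + 8)) + √(-222*(1 + (-17 + (-8 + 8))))) + 21154 = ((-17 + 0) + √(-222*(1 + (-17 + 0)))) + 21154 = (-17 + √(-222*(1 - 17))) + 21154 = (-17 + √(-222*(-16))) + 21154 = (-17 + √3552) + 21154 = (-17 + 4*√222) + 21154 = 21137 + 4*√222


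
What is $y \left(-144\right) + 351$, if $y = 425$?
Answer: $-60849$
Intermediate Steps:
$y \left(-144\right) + 351 = 425 \left(-144\right) + 351 = -61200 + 351 = -60849$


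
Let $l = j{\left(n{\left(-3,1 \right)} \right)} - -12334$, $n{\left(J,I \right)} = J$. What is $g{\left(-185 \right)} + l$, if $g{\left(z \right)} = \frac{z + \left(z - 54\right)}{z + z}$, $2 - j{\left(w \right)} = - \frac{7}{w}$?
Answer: $\frac{6845821}{555} \approx 12335.0$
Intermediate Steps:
$j{\left(w \right)} = 2 + \frac{7}{w}$ ($j{\left(w \right)} = 2 - - \frac{7}{w} = 2 + \frac{7}{w}$)
$g{\left(z \right)} = \frac{-54 + 2 z}{2 z}$ ($g{\left(z \right)} = \frac{z + \left(z - 54\right)}{2 z} = \left(z + \left(-54 + z\right)\right) \frac{1}{2 z} = \left(-54 + 2 z\right) \frac{1}{2 z} = \frac{-54 + 2 z}{2 z}$)
$l = \frac{37001}{3}$ ($l = \left(2 + \frac{7}{-3}\right) - -12334 = \left(2 + 7 \left(- \frac{1}{3}\right)\right) + 12334 = \left(2 - \frac{7}{3}\right) + 12334 = - \frac{1}{3} + 12334 = \frac{37001}{3} \approx 12334.0$)
$g{\left(-185 \right)} + l = \frac{-27 - 185}{-185} + \frac{37001}{3} = \left(- \frac{1}{185}\right) \left(-212\right) + \frac{37001}{3} = \frac{212}{185} + \frac{37001}{3} = \frac{6845821}{555}$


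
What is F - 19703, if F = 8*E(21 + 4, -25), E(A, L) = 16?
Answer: -19575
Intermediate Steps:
F = 128 (F = 8*16 = 128)
F - 19703 = 128 - 19703 = -19575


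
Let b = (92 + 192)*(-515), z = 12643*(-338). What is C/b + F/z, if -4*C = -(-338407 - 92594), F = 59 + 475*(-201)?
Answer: 948816701987/1250035661680 ≈ 0.75903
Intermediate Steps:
z = -4273334
b = -146260 (b = 284*(-515) = -146260)
F = -95416 (F = 59 - 95475 = -95416)
C = -431001/4 (C = -(-1)*(-338407 - 92594)/4 = -(-1)*(-431001)/4 = -¼*431001 = -431001/4 ≈ -1.0775e+5)
C/b + F/z = -431001/4/(-146260) - 95416/(-4273334) = -431001/4*(-1/146260) - 95416*(-1/4273334) = 431001/585040 + 47708/2136667 = 948816701987/1250035661680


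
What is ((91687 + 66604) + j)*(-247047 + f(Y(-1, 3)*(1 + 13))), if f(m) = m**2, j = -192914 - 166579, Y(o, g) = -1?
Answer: 49666914902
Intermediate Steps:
j = -359493
((91687 + 66604) + j)*(-247047 + f(Y(-1, 3)*(1 + 13))) = ((91687 + 66604) - 359493)*(-247047 + (-(1 + 13))**2) = (158291 - 359493)*(-247047 + (-1*14)**2) = -201202*(-247047 + (-14)**2) = -201202*(-247047 + 196) = -201202*(-246851) = 49666914902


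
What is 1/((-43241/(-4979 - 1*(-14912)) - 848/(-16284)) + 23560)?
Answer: 1225371/28864470205 ≈ 4.2453e-5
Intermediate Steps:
1/((-43241/(-4979 - 1*(-14912)) - 848/(-16284)) + 23560) = 1/((-43241/(-4979 + 14912) - 848*(-1/16284)) + 23560) = 1/((-43241/9933 + 212/4071) + 23560) = 1/((-43241*1/9933 + 212/4071) + 23560) = 1/((-3931/903 + 212/4071) + 23560) = 1/(-5270555/1225371 + 23560) = 1/(28864470205/1225371) = 1225371/28864470205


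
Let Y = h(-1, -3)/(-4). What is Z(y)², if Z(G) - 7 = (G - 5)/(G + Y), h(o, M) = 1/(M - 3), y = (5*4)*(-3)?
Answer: 135326689/2070721 ≈ 65.352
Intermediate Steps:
y = -60 (y = 20*(-3) = -60)
h(o, M) = 1/(-3 + M)
Y = 1/24 (Y = 1/(-3 - 3*(-4)) = -¼/(-6) = -⅙*(-¼) = 1/24 ≈ 0.041667)
Z(G) = 7 + (-5 + G)/(1/24 + G) (Z(G) = 7 + (G - 5)/(G + 1/24) = 7 + (-5 + G)/(1/24 + G))
Z(y)² = ((-113 + 192*(-60))/(1 + 24*(-60)))² = ((-113 - 11520)/(1 - 1440))² = (-11633/(-1439))² = (-1/1439*(-11633))² = (11633/1439)² = 135326689/2070721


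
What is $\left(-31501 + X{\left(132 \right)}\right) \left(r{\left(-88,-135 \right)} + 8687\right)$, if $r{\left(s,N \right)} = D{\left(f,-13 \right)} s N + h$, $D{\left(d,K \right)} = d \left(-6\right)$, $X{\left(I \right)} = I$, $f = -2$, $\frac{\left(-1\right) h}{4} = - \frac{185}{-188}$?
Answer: $- \frac{222984152456}{47} \approx -4.7443 \cdot 10^{9}$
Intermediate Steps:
$h = - \frac{185}{47}$ ($h = - 4 \left(- \frac{185}{-188}\right) = - 4 \left(\left(-185\right) \left(- \frac{1}{188}\right)\right) = \left(-4\right) \frac{185}{188} = - \frac{185}{47} \approx -3.9362$)
$D{\left(d,K \right)} = - 6 d$
$r{\left(s,N \right)} = - \frac{185}{47} + 12 N s$ ($r{\left(s,N \right)} = \left(-6\right) \left(-2\right) s N - \frac{185}{47} = 12 s N - \frac{185}{47} = 12 N s - \frac{185}{47} = - \frac{185}{47} + 12 N s$)
$\left(-31501 + X{\left(132 \right)}\right) \left(r{\left(-88,-135 \right)} + 8687\right) = \left(-31501 + 132\right) \left(\left(- \frac{185}{47} + 12 \left(-135\right) \left(-88\right)\right) + 8687\right) = - 31369 \left(\left(- \frac{185}{47} + 142560\right) + 8687\right) = - 31369 \left(\frac{6700135}{47} + 8687\right) = \left(-31369\right) \frac{7108424}{47} = - \frac{222984152456}{47}$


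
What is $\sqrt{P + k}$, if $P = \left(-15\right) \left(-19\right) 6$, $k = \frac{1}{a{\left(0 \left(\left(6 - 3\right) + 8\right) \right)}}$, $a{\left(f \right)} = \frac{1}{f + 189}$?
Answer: $3 \sqrt{211} \approx 43.578$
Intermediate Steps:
$a{\left(f \right)} = \frac{1}{189 + f}$
$k = 189$ ($k = \frac{1}{\frac{1}{189 + 0 \left(\left(6 - 3\right) + 8\right)}} = \frac{1}{\frac{1}{189 + 0 \left(3 + 8\right)}} = \frac{1}{\frac{1}{189 + 0 \cdot 11}} = \frac{1}{\frac{1}{189 + 0}} = \frac{1}{\frac{1}{189}} = 189$)
$P = 1710$ ($P = 285 \cdot 6 = 1710$)
$\sqrt{P + k} = \sqrt{1710 + 189} = \sqrt{1899} = 3 \sqrt{211}$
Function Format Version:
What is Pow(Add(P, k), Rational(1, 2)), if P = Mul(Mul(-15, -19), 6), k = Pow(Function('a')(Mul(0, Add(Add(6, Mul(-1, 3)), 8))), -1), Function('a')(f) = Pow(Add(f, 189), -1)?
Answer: Mul(3, Pow(211, Rational(1, 2))) ≈ 43.578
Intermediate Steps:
Function('a')(f) = Pow(Add(189, f), -1)
k = 189 (k = Pow(Pow(Add(189, Mul(0, Add(Add(6, Mul(-1, 3)), 8))), -1), -1) = Pow(Pow(Add(189, Mul(0, Add(Add(6, -3), 8))), -1), -1) = Pow(Pow(Add(189, Mul(0, Add(3, 8))), -1), -1) = Pow(Pow(Add(189, Mul(0, 11)), -1), -1) = Pow(Pow(Add(189, 0), -1), -1) = Pow(Pow(189, -1), -1) = Pow(Rational(1, 189), -1) = 189)
P = 1710 (P = Mul(285, 6) = 1710)
Pow(Add(P, k), Rational(1, 2)) = Pow(Add(1710, 189), Rational(1, 2)) = Pow(1899, Rational(1, 2)) = Mul(3, Pow(211, Rational(1, 2)))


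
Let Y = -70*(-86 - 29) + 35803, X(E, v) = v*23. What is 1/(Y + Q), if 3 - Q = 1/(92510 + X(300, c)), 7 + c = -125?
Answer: 89474/3923971743 ≈ 2.2802e-5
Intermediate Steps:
c = -132 (c = -7 - 125 = -132)
X(E, v) = 23*v
Q = 268421/89474 (Q = 3 - 1/(92510 + 23*(-132)) = 3 - 1/(92510 - 3036) = 3 - 1/89474 = 268421/89474 ≈ 3.0000)
Y = 43853 (Y = -70*(-115) + 35803 = 8050 + 35803 = 43853)
1/(Y + Q) = 1/(43853 + 268421/89474) = 1/(3923971743/89474) = 89474/3923971743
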